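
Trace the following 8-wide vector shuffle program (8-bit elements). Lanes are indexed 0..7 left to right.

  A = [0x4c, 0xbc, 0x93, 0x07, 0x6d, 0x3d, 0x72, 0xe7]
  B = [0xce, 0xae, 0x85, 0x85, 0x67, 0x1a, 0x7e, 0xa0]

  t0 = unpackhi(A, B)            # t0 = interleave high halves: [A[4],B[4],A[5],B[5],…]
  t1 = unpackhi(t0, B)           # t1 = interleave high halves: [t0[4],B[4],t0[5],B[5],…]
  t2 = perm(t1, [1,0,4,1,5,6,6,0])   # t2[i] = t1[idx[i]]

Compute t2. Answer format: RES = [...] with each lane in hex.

  t0: 6d 67 3d 1a 72 7e e7 a0
  t1: 72 67 7e 1a e7 7e a0 a0
  t2: 67 72 e7 67 7e a0 a0 72

RES = [ 0x67  0x72  0xe7  0x67  0x7e  0xa0  0xa0  0x72 ]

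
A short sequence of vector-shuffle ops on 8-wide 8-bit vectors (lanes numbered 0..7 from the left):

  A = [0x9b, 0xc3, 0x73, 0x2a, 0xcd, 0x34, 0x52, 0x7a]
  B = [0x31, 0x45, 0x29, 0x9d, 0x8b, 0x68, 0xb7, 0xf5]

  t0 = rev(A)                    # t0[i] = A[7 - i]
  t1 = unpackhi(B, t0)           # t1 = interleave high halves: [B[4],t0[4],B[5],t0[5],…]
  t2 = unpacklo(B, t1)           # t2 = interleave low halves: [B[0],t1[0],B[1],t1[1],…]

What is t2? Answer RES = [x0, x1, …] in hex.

RES = [0x31, 0x8b, 0x45, 0x2a, 0x29, 0x68, 0x9d, 0x73]

t0 = [0x7a, 0x52, 0x34, 0xcd, 0x2a, 0x73, 0xc3, 0x9b]
t1 = [0x8b, 0x2a, 0x68, 0x73, 0xb7, 0xc3, 0xf5, 0x9b]
t2 = [0x31, 0x8b, 0x45, 0x2a, 0x29, 0x68, 0x9d, 0x73]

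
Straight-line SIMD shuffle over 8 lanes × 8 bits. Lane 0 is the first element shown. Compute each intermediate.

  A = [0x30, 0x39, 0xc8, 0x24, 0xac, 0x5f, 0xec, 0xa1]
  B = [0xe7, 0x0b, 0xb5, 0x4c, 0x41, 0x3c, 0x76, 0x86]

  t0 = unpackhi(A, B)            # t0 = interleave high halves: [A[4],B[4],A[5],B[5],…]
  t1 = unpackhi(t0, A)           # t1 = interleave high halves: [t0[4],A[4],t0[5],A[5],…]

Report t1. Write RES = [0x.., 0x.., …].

→ t0 |ac|41|5f|3c|ec|76|a1|86|
→ t1 |ec|ac|76|5f|a1|ec|86|a1|

RES = [ 0xec  0xac  0x76  0x5f  0xa1  0xec  0x86  0xa1 ]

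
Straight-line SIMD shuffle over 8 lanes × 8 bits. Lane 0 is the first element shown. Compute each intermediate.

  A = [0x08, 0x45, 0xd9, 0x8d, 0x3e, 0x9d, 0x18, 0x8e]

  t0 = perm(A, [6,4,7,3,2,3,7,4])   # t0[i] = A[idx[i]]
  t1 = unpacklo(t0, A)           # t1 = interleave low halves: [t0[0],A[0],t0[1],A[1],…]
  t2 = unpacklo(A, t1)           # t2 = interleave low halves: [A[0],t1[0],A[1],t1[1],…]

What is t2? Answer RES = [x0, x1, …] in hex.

RES = [0x08, 0x18, 0x45, 0x08, 0xd9, 0x3e, 0x8d, 0x45]

  t0: 18 3e 8e 8d d9 8d 8e 3e
  t1: 18 08 3e 45 8e d9 8d 8d
  t2: 08 18 45 08 d9 3e 8d 45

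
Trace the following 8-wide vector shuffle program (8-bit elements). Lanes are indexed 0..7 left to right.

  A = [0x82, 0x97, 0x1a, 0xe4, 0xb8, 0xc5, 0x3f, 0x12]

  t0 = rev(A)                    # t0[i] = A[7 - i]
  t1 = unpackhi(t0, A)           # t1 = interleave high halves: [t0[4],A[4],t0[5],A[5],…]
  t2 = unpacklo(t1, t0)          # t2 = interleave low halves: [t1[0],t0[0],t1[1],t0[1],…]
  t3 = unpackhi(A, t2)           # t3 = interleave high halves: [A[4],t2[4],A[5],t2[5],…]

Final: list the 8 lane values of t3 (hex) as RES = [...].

→ t0 |12|3f|c5|b8|e4|1a|97|82|
→ t1 |e4|b8|1a|c5|97|3f|82|12|
→ t2 |e4|12|b8|3f|1a|c5|c5|b8|
→ t3 |b8|1a|c5|c5|3f|c5|12|b8|

RES = [ 0xb8  0x1a  0xc5  0xc5  0x3f  0xc5  0x12  0xb8 ]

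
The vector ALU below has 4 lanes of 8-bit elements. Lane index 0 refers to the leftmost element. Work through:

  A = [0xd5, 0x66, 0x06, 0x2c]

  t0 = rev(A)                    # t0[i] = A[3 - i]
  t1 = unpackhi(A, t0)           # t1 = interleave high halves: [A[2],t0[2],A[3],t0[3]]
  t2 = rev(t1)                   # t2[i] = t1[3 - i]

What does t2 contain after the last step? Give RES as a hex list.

RES = [0xd5, 0x2c, 0x66, 0x06]

→ t0 |2c|06|66|d5|
→ t1 |06|66|2c|d5|
→ t2 |d5|2c|66|06|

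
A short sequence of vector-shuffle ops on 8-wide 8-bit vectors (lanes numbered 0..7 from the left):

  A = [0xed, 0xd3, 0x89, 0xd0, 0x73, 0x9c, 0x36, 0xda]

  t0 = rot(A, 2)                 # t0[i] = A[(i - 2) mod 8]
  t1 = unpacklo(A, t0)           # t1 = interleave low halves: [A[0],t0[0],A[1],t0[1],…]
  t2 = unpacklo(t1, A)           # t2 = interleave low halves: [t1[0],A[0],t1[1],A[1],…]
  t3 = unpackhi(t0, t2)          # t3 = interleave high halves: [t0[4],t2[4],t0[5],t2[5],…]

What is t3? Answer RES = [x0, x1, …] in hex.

  t0: 36 da ed d3 89 d0 73 9c
  t1: ed 36 d3 da 89 ed d0 d3
  t2: ed ed 36 d3 d3 89 da d0
  t3: 89 d3 d0 89 73 da 9c d0

RES = [ 0x89  0xd3  0xd0  0x89  0x73  0xda  0x9c  0xd0 ]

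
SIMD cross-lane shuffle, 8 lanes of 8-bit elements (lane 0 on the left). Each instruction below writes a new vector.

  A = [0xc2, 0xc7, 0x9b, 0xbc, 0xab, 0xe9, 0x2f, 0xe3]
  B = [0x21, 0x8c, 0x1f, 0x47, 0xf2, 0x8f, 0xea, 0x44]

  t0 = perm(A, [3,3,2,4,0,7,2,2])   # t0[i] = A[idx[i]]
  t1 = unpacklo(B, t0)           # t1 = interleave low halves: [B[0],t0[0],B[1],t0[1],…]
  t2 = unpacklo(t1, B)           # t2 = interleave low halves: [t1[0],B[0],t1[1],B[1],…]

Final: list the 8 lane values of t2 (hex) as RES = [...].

t0 = [0xbc, 0xbc, 0x9b, 0xab, 0xc2, 0xe3, 0x9b, 0x9b]
t1 = [0x21, 0xbc, 0x8c, 0xbc, 0x1f, 0x9b, 0x47, 0xab]
t2 = [0x21, 0x21, 0xbc, 0x8c, 0x8c, 0x1f, 0xbc, 0x47]

RES = [0x21, 0x21, 0xbc, 0x8c, 0x8c, 0x1f, 0xbc, 0x47]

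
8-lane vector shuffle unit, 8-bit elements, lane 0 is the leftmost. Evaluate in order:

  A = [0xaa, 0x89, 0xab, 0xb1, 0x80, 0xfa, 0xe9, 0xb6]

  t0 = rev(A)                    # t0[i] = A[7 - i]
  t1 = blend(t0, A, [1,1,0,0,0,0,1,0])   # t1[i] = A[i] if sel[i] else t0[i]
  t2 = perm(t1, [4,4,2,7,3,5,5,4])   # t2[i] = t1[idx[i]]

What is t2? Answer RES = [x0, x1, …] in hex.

RES = [0xb1, 0xb1, 0xfa, 0xaa, 0x80, 0xab, 0xab, 0xb1]

  t0: b6 e9 fa 80 b1 ab 89 aa
  t1: aa 89 fa 80 b1 ab e9 aa
  t2: b1 b1 fa aa 80 ab ab b1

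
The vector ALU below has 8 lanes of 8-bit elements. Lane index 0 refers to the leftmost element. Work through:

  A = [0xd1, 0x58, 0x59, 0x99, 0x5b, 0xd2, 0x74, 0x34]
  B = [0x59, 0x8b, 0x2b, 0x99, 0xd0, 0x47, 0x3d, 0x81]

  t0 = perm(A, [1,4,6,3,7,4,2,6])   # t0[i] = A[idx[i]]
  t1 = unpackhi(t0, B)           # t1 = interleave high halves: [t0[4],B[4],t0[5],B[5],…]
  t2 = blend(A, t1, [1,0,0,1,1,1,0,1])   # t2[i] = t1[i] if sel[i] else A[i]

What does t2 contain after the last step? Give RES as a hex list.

t0 = [0x58, 0x5b, 0x74, 0x99, 0x34, 0x5b, 0x59, 0x74]
t1 = [0x34, 0xd0, 0x5b, 0x47, 0x59, 0x3d, 0x74, 0x81]
t2 = [0x34, 0x58, 0x59, 0x47, 0x59, 0x3d, 0x74, 0x81]

RES = [ 0x34  0x58  0x59  0x47  0x59  0x3d  0x74  0x81 ]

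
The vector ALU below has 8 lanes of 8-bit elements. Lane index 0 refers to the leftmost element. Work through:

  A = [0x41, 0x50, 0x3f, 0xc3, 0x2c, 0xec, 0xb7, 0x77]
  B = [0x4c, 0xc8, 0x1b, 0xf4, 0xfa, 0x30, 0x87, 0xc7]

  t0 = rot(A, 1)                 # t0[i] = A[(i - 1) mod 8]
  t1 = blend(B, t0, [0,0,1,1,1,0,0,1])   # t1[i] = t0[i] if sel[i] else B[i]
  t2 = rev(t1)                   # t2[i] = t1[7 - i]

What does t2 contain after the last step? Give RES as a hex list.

t0 = [0x77, 0x41, 0x50, 0x3f, 0xc3, 0x2c, 0xec, 0xb7]
t1 = [0x4c, 0xc8, 0x50, 0x3f, 0xc3, 0x30, 0x87, 0xb7]
t2 = [0xb7, 0x87, 0x30, 0xc3, 0x3f, 0x50, 0xc8, 0x4c]

RES = [ 0xb7  0x87  0x30  0xc3  0x3f  0x50  0xc8  0x4c ]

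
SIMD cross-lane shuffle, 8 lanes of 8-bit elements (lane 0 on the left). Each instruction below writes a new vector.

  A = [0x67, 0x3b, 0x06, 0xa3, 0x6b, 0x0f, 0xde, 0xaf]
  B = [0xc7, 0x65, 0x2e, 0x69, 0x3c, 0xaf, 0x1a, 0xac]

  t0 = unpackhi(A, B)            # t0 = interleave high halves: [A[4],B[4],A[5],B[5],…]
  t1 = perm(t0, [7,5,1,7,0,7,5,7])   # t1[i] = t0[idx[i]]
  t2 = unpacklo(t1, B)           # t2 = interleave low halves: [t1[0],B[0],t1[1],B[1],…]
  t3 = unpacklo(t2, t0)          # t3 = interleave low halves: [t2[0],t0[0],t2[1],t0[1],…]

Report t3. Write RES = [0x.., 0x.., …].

RES = [0xac, 0x6b, 0xc7, 0x3c, 0x1a, 0x0f, 0x65, 0xaf]

→ t0 |6b|3c|0f|af|de|1a|af|ac|
→ t1 |ac|1a|3c|ac|6b|ac|1a|ac|
→ t2 |ac|c7|1a|65|3c|2e|ac|69|
→ t3 |ac|6b|c7|3c|1a|0f|65|af|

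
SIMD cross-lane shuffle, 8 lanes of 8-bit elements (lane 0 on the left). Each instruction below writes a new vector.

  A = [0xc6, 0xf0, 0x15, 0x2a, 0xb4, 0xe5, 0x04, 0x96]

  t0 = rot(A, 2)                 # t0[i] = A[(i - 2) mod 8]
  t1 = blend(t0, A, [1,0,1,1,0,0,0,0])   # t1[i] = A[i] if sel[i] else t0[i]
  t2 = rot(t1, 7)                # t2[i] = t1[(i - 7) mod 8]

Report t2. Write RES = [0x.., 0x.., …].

t0 = [0x04, 0x96, 0xc6, 0xf0, 0x15, 0x2a, 0xb4, 0xe5]
t1 = [0xc6, 0x96, 0x15, 0x2a, 0x15, 0x2a, 0xb4, 0xe5]
t2 = [0x96, 0x15, 0x2a, 0x15, 0x2a, 0xb4, 0xe5, 0xc6]

RES = [ 0x96  0x15  0x2a  0x15  0x2a  0xb4  0xe5  0xc6 ]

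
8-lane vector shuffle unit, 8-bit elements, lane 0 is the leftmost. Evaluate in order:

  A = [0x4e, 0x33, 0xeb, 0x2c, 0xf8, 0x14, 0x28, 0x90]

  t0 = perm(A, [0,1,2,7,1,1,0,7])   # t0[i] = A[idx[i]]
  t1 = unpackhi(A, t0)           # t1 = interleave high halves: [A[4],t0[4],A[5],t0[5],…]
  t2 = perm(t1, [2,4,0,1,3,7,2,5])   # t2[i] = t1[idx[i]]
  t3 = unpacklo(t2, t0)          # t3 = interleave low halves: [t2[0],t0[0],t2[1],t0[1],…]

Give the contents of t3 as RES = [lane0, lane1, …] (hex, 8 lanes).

RES = [0x14, 0x4e, 0x28, 0x33, 0xf8, 0xeb, 0x33, 0x90]

→ t0 |4e|33|eb|90|33|33|4e|90|
→ t1 |f8|33|14|33|28|4e|90|90|
→ t2 |14|28|f8|33|33|90|14|4e|
→ t3 |14|4e|28|33|f8|eb|33|90|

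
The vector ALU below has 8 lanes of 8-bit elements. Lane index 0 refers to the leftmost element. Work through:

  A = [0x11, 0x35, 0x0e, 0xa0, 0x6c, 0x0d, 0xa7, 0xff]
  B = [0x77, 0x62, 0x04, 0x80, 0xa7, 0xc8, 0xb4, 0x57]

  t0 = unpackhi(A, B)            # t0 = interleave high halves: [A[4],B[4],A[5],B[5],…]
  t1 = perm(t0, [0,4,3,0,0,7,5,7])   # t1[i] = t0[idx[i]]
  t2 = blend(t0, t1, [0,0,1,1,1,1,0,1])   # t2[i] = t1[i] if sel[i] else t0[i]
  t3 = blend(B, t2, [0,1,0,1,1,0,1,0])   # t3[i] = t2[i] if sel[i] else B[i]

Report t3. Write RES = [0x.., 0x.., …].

RES = [ 0x77  0xa7  0x04  0x6c  0x6c  0xc8  0xff  0x57 ]

  t0: 6c a7 0d c8 a7 b4 ff 57
  t1: 6c a7 c8 6c 6c 57 b4 57
  t2: 6c a7 c8 6c 6c 57 ff 57
  t3: 77 a7 04 6c 6c c8 ff 57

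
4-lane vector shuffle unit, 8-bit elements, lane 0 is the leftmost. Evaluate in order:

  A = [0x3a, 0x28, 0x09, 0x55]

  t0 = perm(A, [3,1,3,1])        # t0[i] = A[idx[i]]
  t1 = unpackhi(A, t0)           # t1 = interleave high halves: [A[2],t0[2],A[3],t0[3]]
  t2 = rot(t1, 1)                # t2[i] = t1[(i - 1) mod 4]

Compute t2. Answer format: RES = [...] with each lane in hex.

  t0: 55 28 55 28
  t1: 09 55 55 28
  t2: 28 09 55 55

RES = [0x28, 0x09, 0x55, 0x55]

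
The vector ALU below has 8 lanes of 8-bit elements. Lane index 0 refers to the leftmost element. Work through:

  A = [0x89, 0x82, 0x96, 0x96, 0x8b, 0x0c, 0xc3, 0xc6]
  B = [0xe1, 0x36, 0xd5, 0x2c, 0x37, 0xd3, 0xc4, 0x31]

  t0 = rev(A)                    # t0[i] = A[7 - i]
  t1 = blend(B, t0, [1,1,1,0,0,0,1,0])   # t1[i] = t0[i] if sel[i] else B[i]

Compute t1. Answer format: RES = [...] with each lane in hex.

RES = [ 0xc6  0xc3  0x0c  0x2c  0x37  0xd3  0x82  0x31 ]

  t0: c6 c3 0c 8b 96 96 82 89
  t1: c6 c3 0c 2c 37 d3 82 31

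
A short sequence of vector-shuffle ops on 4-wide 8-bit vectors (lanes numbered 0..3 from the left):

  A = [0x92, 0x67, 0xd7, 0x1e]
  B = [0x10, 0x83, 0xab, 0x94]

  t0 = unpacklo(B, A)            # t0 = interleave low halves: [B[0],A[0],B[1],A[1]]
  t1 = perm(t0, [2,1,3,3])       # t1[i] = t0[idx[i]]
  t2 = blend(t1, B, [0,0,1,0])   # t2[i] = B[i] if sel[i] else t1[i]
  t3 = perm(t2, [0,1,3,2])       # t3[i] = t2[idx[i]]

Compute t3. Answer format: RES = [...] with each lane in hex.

RES = [0x83, 0x92, 0x67, 0xab]

t0 = [0x10, 0x92, 0x83, 0x67]
t1 = [0x83, 0x92, 0x67, 0x67]
t2 = [0x83, 0x92, 0xab, 0x67]
t3 = [0x83, 0x92, 0x67, 0xab]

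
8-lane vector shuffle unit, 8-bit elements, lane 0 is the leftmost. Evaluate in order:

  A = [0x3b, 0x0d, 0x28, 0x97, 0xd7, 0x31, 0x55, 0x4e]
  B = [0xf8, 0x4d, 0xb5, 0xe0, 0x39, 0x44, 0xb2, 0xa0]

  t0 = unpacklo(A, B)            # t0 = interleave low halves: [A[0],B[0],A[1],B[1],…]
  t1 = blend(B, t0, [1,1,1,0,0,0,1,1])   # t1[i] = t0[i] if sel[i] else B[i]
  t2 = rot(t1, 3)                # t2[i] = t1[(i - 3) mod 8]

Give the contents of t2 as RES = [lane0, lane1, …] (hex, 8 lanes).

→ t0 |3b|f8|0d|4d|28|b5|97|e0|
→ t1 |3b|f8|0d|e0|39|44|97|e0|
→ t2 |44|97|e0|3b|f8|0d|e0|39|

RES = [0x44, 0x97, 0xe0, 0x3b, 0xf8, 0x0d, 0xe0, 0x39]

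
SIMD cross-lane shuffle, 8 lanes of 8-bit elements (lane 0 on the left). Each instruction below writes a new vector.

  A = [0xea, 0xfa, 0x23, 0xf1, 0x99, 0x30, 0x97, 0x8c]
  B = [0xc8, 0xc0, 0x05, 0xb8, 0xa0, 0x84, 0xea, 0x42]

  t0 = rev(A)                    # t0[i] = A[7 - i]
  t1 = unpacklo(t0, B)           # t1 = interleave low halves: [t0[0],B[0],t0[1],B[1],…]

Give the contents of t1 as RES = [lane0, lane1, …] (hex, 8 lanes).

  t0: 8c 97 30 99 f1 23 fa ea
  t1: 8c c8 97 c0 30 05 99 b8

RES = [ 0x8c  0xc8  0x97  0xc0  0x30  0x05  0x99  0xb8 ]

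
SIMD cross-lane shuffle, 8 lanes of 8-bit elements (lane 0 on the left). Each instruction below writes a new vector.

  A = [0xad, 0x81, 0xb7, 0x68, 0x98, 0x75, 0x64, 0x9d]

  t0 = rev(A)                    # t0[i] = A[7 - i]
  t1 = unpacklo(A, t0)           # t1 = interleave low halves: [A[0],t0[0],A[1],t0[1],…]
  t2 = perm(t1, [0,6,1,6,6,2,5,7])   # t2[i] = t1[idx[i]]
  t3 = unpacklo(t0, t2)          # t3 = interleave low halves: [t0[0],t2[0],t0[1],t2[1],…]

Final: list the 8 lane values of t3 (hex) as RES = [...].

→ t0 |9d|64|75|98|68|b7|81|ad|
→ t1 |ad|9d|81|64|b7|75|68|98|
→ t2 |ad|68|9d|68|68|81|75|98|
→ t3 |9d|ad|64|68|75|9d|98|68|

RES = [0x9d, 0xad, 0x64, 0x68, 0x75, 0x9d, 0x98, 0x68]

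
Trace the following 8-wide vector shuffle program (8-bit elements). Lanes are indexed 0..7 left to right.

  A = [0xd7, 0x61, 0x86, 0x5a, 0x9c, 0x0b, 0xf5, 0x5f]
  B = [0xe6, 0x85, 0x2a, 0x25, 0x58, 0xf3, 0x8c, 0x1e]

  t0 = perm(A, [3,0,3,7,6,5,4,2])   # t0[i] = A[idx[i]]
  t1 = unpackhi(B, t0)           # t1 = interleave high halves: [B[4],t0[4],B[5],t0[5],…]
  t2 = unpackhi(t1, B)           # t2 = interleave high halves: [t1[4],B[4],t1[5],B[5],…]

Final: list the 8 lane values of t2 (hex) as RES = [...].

RES = [ 0x8c  0x58  0x9c  0xf3  0x1e  0x8c  0x86  0x1e ]

→ t0 |5a|d7|5a|5f|f5|0b|9c|86|
→ t1 |58|f5|f3|0b|8c|9c|1e|86|
→ t2 |8c|58|9c|f3|1e|8c|86|1e|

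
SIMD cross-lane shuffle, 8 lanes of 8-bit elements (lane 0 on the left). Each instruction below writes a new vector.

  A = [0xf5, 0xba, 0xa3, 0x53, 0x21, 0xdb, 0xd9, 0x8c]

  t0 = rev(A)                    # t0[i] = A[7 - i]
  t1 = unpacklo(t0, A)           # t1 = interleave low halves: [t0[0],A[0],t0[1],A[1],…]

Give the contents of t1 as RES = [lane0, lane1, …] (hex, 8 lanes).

  t0: 8c d9 db 21 53 a3 ba f5
  t1: 8c f5 d9 ba db a3 21 53

RES = [ 0x8c  0xf5  0xd9  0xba  0xdb  0xa3  0x21  0x53 ]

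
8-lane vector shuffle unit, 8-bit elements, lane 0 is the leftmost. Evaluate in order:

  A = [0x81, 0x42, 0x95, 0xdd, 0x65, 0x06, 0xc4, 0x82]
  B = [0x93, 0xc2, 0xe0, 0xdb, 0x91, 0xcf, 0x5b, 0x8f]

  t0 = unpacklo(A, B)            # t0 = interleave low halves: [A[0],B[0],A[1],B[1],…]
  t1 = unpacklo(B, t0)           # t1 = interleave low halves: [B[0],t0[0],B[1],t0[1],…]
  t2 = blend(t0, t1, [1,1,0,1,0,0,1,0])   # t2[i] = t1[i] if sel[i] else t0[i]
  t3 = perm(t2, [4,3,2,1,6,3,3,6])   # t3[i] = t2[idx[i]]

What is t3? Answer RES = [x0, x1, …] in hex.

→ t0 |81|93|42|c2|95|e0|dd|db|
→ t1 |93|81|c2|93|e0|42|db|c2|
→ t2 |93|81|42|93|95|e0|db|db|
→ t3 |95|93|42|81|db|93|93|db|

RES = [ 0x95  0x93  0x42  0x81  0xdb  0x93  0x93  0xdb ]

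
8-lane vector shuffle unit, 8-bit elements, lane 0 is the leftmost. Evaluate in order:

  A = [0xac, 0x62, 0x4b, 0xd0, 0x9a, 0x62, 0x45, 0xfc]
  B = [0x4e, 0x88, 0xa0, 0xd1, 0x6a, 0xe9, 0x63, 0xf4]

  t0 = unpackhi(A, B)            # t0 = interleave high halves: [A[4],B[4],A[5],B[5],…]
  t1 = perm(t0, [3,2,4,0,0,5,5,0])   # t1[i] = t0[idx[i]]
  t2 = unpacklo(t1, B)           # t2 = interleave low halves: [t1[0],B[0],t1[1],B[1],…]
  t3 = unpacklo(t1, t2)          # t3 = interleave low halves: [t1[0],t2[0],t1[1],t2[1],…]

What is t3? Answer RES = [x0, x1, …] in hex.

RES = [0xe9, 0xe9, 0x62, 0x4e, 0x45, 0x62, 0x9a, 0x88]

t0 = [0x9a, 0x6a, 0x62, 0xe9, 0x45, 0x63, 0xfc, 0xf4]
t1 = [0xe9, 0x62, 0x45, 0x9a, 0x9a, 0x63, 0x63, 0x9a]
t2 = [0xe9, 0x4e, 0x62, 0x88, 0x45, 0xa0, 0x9a, 0xd1]
t3 = [0xe9, 0xe9, 0x62, 0x4e, 0x45, 0x62, 0x9a, 0x88]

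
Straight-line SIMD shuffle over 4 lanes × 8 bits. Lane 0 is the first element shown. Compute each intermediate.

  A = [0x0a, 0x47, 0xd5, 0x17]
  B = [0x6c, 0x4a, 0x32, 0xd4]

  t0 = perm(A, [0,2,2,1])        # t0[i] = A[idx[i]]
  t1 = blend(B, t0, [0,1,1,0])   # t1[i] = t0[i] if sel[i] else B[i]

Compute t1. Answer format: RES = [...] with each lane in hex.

t0 = [0x0a, 0xd5, 0xd5, 0x47]
t1 = [0x6c, 0xd5, 0xd5, 0xd4]

RES = [ 0x6c  0xd5  0xd5  0xd4 ]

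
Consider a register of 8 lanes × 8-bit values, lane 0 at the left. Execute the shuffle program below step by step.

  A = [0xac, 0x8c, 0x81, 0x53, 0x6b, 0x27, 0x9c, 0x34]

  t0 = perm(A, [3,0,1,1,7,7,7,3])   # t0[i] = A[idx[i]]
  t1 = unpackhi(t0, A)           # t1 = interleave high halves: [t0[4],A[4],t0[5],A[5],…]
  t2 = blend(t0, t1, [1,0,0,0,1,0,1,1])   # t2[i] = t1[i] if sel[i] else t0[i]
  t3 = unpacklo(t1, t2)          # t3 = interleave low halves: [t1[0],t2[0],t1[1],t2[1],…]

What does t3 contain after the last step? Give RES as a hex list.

→ t0 |53|ac|8c|8c|34|34|34|53|
→ t1 |34|6b|34|27|34|9c|53|34|
→ t2 |34|ac|8c|8c|34|34|53|34|
→ t3 |34|34|6b|ac|34|8c|27|8c|

RES = [ 0x34  0x34  0x6b  0xac  0x34  0x8c  0x27  0x8c ]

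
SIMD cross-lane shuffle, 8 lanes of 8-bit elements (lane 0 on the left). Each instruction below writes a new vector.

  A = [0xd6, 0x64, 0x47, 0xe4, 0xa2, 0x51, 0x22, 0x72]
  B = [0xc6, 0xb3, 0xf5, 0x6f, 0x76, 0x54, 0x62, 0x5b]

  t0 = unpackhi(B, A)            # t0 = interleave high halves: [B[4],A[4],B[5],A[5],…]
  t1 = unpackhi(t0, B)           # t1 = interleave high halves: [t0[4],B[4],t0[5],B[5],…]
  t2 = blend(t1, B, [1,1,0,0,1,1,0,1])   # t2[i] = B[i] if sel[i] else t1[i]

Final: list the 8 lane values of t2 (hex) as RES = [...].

t0 = [0x76, 0xa2, 0x54, 0x51, 0x62, 0x22, 0x5b, 0x72]
t1 = [0x62, 0x76, 0x22, 0x54, 0x5b, 0x62, 0x72, 0x5b]
t2 = [0xc6, 0xb3, 0x22, 0x54, 0x76, 0x54, 0x72, 0x5b]

RES = [0xc6, 0xb3, 0x22, 0x54, 0x76, 0x54, 0x72, 0x5b]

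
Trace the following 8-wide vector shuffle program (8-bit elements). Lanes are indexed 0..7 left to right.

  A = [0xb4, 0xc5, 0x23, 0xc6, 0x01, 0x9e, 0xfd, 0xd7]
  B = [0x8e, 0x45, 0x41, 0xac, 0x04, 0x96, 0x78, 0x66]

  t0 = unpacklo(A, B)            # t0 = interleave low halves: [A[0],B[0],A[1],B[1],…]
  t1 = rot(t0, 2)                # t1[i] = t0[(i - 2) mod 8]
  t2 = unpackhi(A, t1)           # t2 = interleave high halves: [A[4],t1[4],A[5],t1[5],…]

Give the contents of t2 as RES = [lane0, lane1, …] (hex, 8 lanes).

t0 = [0xb4, 0x8e, 0xc5, 0x45, 0x23, 0x41, 0xc6, 0xac]
t1 = [0xc6, 0xac, 0xb4, 0x8e, 0xc5, 0x45, 0x23, 0x41]
t2 = [0x01, 0xc5, 0x9e, 0x45, 0xfd, 0x23, 0xd7, 0x41]

RES = [ 0x01  0xc5  0x9e  0x45  0xfd  0x23  0xd7  0x41 ]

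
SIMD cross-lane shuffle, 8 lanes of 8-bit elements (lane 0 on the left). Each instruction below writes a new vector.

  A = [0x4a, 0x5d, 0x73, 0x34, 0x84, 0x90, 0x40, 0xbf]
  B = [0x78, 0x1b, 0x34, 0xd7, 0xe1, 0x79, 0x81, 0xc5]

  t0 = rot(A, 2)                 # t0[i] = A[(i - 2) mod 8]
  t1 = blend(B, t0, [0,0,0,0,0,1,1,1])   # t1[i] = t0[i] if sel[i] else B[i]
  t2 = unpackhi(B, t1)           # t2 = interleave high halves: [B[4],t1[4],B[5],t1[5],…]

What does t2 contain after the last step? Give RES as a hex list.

RES = [0xe1, 0xe1, 0x79, 0x34, 0x81, 0x84, 0xc5, 0x90]

t0 = [0x40, 0xbf, 0x4a, 0x5d, 0x73, 0x34, 0x84, 0x90]
t1 = [0x78, 0x1b, 0x34, 0xd7, 0xe1, 0x34, 0x84, 0x90]
t2 = [0xe1, 0xe1, 0x79, 0x34, 0x81, 0x84, 0xc5, 0x90]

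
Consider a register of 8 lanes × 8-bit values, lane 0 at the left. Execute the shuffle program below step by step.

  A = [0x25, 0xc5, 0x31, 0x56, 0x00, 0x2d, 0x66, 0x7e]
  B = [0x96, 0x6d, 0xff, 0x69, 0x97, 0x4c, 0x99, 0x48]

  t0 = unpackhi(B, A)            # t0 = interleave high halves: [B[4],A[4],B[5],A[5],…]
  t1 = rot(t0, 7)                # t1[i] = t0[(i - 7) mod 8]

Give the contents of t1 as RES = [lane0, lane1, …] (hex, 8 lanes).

RES = [0x00, 0x4c, 0x2d, 0x99, 0x66, 0x48, 0x7e, 0x97]

t0 = [0x97, 0x00, 0x4c, 0x2d, 0x99, 0x66, 0x48, 0x7e]
t1 = [0x00, 0x4c, 0x2d, 0x99, 0x66, 0x48, 0x7e, 0x97]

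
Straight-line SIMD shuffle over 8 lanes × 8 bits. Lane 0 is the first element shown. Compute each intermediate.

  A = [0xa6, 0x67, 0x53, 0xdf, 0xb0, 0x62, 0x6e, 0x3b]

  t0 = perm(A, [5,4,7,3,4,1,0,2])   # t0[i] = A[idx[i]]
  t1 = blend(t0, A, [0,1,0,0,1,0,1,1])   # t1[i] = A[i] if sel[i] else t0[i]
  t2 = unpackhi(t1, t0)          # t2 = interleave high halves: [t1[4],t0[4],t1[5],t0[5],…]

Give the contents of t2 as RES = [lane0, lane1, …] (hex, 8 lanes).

t0 = [0x62, 0xb0, 0x3b, 0xdf, 0xb0, 0x67, 0xa6, 0x53]
t1 = [0x62, 0x67, 0x3b, 0xdf, 0xb0, 0x67, 0x6e, 0x3b]
t2 = [0xb0, 0xb0, 0x67, 0x67, 0x6e, 0xa6, 0x3b, 0x53]

RES = [0xb0, 0xb0, 0x67, 0x67, 0x6e, 0xa6, 0x3b, 0x53]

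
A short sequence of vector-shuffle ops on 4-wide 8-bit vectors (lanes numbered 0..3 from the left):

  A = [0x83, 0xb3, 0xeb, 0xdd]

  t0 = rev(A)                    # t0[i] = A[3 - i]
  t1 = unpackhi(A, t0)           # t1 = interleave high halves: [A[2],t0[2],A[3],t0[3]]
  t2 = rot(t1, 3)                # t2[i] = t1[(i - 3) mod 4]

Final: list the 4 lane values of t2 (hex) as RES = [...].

RES = [0xb3, 0xdd, 0x83, 0xeb]

  t0: dd eb b3 83
  t1: eb b3 dd 83
  t2: b3 dd 83 eb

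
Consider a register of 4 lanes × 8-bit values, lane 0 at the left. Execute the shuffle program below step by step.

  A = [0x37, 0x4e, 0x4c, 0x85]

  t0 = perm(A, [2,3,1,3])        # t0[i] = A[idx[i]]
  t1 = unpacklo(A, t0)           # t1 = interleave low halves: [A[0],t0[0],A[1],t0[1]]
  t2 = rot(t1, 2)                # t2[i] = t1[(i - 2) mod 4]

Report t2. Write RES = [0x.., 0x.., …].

RES = [0x4e, 0x85, 0x37, 0x4c]

t0 = [0x4c, 0x85, 0x4e, 0x85]
t1 = [0x37, 0x4c, 0x4e, 0x85]
t2 = [0x4e, 0x85, 0x37, 0x4c]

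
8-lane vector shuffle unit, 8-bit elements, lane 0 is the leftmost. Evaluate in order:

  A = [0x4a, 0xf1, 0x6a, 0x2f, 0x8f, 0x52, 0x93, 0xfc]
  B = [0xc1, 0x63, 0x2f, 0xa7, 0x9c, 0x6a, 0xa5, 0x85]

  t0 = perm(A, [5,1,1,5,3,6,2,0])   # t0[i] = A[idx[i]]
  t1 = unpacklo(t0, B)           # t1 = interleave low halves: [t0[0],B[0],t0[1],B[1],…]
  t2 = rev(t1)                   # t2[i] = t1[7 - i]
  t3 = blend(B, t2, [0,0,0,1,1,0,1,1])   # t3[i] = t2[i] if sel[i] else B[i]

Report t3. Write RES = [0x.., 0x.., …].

→ t0 |52|f1|f1|52|2f|93|6a|4a|
→ t1 |52|c1|f1|63|f1|2f|52|a7|
→ t2 |a7|52|2f|f1|63|f1|c1|52|
→ t3 |c1|63|2f|f1|63|6a|c1|52|

RES = [ 0xc1  0x63  0x2f  0xf1  0x63  0x6a  0xc1  0x52 ]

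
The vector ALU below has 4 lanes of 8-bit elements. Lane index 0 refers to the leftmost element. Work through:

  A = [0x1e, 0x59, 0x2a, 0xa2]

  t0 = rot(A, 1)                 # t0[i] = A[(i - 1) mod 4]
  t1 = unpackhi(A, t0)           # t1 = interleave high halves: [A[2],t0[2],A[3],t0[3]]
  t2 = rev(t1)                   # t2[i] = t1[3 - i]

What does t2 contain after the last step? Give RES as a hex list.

  t0: a2 1e 59 2a
  t1: 2a 59 a2 2a
  t2: 2a a2 59 2a

RES = [0x2a, 0xa2, 0x59, 0x2a]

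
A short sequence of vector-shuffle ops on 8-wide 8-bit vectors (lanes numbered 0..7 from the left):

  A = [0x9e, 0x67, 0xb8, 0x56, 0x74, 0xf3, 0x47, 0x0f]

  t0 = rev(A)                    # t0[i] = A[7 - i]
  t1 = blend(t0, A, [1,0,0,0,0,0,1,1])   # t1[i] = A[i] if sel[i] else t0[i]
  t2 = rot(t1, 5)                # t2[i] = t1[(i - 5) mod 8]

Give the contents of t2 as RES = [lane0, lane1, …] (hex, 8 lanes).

RES = [0x74, 0x56, 0xb8, 0x47, 0x0f, 0x9e, 0x47, 0xf3]

→ t0 |0f|47|f3|74|56|b8|67|9e|
→ t1 |9e|47|f3|74|56|b8|47|0f|
→ t2 |74|56|b8|47|0f|9e|47|f3|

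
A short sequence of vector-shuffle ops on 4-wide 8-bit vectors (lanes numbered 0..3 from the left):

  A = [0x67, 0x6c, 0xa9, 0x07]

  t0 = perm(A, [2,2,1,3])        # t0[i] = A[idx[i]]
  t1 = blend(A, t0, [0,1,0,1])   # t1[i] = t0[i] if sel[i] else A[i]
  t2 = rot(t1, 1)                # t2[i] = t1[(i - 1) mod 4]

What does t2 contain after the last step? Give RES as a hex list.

RES = [ 0x07  0x67  0xa9  0xa9 ]

→ t0 |a9|a9|6c|07|
→ t1 |67|a9|a9|07|
→ t2 |07|67|a9|a9|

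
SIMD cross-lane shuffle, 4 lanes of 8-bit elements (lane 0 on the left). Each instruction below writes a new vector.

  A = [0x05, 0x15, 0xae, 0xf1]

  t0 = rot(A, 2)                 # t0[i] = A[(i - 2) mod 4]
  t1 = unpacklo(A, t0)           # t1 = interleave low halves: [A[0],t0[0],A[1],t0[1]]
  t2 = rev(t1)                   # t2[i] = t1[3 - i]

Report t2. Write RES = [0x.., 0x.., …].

RES = [0xf1, 0x15, 0xae, 0x05]

→ t0 |ae|f1|05|15|
→ t1 |05|ae|15|f1|
→ t2 |f1|15|ae|05|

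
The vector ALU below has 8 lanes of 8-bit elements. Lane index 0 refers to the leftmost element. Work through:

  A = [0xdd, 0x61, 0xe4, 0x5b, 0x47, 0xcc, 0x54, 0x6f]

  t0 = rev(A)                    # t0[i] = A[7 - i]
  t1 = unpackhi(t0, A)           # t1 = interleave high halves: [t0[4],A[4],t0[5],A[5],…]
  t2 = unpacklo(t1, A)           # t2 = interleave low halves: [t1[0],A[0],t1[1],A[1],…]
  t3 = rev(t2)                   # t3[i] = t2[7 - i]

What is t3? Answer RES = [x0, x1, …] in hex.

t0 = [0x6f, 0x54, 0xcc, 0x47, 0x5b, 0xe4, 0x61, 0xdd]
t1 = [0x5b, 0x47, 0xe4, 0xcc, 0x61, 0x54, 0xdd, 0x6f]
t2 = [0x5b, 0xdd, 0x47, 0x61, 0xe4, 0xe4, 0xcc, 0x5b]
t3 = [0x5b, 0xcc, 0xe4, 0xe4, 0x61, 0x47, 0xdd, 0x5b]

RES = [ 0x5b  0xcc  0xe4  0xe4  0x61  0x47  0xdd  0x5b ]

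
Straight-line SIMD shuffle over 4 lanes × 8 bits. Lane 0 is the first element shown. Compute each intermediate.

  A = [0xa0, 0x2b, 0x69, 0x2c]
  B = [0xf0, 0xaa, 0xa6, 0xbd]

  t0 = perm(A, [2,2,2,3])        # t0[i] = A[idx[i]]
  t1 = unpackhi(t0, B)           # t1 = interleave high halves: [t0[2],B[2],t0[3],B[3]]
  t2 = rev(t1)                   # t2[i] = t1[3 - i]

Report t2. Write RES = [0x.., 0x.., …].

t0 = [0x69, 0x69, 0x69, 0x2c]
t1 = [0x69, 0xa6, 0x2c, 0xbd]
t2 = [0xbd, 0x2c, 0xa6, 0x69]

RES = [0xbd, 0x2c, 0xa6, 0x69]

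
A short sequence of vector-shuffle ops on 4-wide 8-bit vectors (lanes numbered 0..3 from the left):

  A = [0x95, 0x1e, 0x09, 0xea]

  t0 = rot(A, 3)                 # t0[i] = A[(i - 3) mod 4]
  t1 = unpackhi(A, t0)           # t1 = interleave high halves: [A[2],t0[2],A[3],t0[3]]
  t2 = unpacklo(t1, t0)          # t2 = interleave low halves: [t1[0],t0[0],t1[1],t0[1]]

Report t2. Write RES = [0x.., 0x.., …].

t0 = [0x1e, 0x09, 0xea, 0x95]
t1 = [0x09, 0xea, 0xea, 0x95]
t2 = [0x09, 0x1e, 0xea, 0x09]

RES = [0x09, 0x1e, 0xea, 0x09]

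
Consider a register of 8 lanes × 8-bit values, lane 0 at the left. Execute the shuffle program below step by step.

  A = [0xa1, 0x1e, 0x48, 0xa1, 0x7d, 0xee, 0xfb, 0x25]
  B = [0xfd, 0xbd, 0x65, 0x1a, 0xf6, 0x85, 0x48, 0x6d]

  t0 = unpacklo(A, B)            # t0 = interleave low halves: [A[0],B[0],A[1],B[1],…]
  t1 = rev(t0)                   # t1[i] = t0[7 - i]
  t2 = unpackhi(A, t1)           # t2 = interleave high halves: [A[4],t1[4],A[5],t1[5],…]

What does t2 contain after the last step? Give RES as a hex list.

RES = [ 0x7d  0xbd  0xee  0x1e  0xfb  0xfd  0x25  0xa1 ]

→ t0 |a1|fd|1e|bd|48|65|a1|1a|
→ t1 |1a|a1|65|48|bd|1e|fd|a1|
→ t2 |7d|bd|ee|1e|fb|fd|25|a1|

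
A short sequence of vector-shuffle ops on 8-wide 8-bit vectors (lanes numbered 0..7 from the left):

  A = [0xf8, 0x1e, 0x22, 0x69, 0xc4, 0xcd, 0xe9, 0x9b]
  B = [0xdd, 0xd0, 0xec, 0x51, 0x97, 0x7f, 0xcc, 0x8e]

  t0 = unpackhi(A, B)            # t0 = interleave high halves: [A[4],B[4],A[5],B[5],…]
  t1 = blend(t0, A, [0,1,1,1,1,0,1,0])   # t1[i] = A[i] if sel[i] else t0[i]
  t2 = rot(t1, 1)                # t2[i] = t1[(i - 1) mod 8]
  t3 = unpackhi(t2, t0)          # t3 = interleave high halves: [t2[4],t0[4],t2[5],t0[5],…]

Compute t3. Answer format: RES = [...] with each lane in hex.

→ t0 |c4|97|cd|7f|e9|cc|9b|8e|
→ t1 |c4|1e|22|69|c4|cc|e9|8e|
→ t2 |8e|c4|1e|22|69|c4|cc|e9|
→ t3 |69|e9|c4|cc|cc|9b|e9|8e|

RES = [0x69, 0xe9, 0xc4, 0xcc, 0xcc, 0x9b, 0xe9, 0x8e]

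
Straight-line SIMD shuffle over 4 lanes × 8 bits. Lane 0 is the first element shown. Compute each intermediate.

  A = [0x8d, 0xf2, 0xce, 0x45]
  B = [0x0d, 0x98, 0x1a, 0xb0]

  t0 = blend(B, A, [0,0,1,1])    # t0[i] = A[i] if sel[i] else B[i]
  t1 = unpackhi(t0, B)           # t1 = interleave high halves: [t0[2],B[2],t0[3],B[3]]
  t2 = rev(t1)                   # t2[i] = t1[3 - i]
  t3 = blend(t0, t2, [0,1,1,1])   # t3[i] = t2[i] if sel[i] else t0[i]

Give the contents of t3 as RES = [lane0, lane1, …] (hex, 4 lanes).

RES = [ 0x0d  0x45  0x1a  0xce ]

→ t0 |0d|98|ce|45|
→ t1 |ce|1a|45|b0|
→ t2 |b0|45|1a|ce|
→ t3 |0d|45|1a|ce|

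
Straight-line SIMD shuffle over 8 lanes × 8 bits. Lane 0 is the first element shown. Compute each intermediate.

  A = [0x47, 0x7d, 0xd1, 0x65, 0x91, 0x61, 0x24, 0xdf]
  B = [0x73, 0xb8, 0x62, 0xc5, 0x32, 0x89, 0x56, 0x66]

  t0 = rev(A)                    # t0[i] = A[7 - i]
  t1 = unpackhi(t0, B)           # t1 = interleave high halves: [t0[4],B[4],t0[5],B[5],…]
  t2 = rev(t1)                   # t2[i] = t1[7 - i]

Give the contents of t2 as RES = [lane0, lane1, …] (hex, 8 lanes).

  t0: df 24 61 91 65 d1 7d 47
  t1: 65 32 d1 89 7d 56 47 66
  t2: 66 47 56 7d 89 d1 32 65

RES = [0x66, 0x47, 0x56, 0x7d, 0x89, 0xd1, 0x32, 0x65]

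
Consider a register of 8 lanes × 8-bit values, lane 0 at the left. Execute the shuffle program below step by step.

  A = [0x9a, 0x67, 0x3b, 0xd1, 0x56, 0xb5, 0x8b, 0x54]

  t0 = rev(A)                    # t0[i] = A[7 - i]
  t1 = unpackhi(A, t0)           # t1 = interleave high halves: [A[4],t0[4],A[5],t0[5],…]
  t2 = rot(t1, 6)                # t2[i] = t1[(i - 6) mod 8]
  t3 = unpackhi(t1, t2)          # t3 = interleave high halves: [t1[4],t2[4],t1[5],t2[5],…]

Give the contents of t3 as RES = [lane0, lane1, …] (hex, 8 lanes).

RES = [ 0x8b  0x54  0x67  0x9a  0x54  0x56  0x9a  0xd1 ]

t0 = [0x54, 0x8b, 0xb5, 0x56, 0xd1, 0x3b, 0x67, 0x9a]
t1 = [0x56, 0xd1, 0xb5, 0x3b, 0x8b, 0x67, 0x54, 0x9a]
t2 = [0xb5, 0x3b, 0x8b, 0x67, 0x54, 0x9a, 0x56, 0xd1]
t3 = [0x8b, 0x54, 0x67, 0x9a, 0x54, 0x56, 0x9a, 0xd1]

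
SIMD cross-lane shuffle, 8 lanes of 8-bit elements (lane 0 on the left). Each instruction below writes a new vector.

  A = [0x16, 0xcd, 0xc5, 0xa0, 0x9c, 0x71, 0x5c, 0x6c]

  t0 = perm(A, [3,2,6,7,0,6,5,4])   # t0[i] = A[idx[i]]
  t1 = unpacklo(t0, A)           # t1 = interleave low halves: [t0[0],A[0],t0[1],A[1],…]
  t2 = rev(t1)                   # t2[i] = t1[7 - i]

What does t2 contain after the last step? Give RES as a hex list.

  t0: a0 c5 5c 6c 16 5c 71 9c
  t1: a0 16 c5 cd 5c c5 6c a0
  t2: a0 6c c5 5c cd c5 16 a0

RES = [0xa0, 0x6c, 0xc5, 0x5c, 0xcd, 0xc5, 0x16, 0xa0]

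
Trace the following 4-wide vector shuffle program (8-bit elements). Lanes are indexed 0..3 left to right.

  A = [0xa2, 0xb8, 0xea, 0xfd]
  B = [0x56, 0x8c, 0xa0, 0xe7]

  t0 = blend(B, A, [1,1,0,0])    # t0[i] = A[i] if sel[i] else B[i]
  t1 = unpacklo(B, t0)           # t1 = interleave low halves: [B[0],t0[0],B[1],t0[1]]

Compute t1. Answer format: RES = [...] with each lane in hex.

RES = [ 0x56  0xa2  0x8c  0xb8 ]

→ t0 |a2|b8|a0|e7|
→ t1 |56|a2|8c|b8|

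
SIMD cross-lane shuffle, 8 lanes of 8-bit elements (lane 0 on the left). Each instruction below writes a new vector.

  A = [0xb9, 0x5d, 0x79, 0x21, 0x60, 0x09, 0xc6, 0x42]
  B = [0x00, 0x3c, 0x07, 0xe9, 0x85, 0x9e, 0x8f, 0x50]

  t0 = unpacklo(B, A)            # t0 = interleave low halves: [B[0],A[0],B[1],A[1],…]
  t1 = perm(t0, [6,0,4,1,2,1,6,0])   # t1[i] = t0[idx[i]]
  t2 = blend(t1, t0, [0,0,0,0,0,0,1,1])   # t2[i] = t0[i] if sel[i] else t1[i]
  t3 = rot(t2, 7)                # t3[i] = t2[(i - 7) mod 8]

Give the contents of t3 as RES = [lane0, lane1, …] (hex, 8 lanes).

RES = [0x00, 0x07, 0xb9, 0x3c, 0xb9, 0xe9, 0x21, 0xe9]

t0 = [0x00, 0xb9, 0x3c, 0x5d, 0x07, 0x79, 0xe9, 0x21]
t1 = [0xe9, 0x00, 0x07, 0xb9, 0x3c, 0xb9, 0xe9, 0x00]
t2 = [0xe9, 0x00, 0x07, 0xb9, 0x3c, 0xb9, 0xe9, 0x21]
t3 = [0x00, 0x07, 0xb9, 0x3c, 0xb9, 0xe9, 0x21, 0xe9]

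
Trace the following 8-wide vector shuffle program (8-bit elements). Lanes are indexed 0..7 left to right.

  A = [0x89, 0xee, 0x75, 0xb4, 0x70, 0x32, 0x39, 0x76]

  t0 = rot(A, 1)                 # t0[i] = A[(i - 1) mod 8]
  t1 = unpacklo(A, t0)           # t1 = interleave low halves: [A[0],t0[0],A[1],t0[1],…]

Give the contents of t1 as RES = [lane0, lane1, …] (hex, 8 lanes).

→ t0 |76|89|ee|75|b4|70|32|39|
→ t1 |89|76|ee|89|75|ee|b4|75|

RES = [0x89, 0x76, 0xee, 0x89, 0x75, 0xee, 0xb4, 0x75]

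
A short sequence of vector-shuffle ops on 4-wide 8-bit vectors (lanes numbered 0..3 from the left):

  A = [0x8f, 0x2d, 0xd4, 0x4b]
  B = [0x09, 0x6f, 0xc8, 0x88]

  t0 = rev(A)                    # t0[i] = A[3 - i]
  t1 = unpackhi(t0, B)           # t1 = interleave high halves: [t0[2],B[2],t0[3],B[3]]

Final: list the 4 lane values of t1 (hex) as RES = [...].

RES = [0x2d, 0xc8, 0x8f, 0x88]

t0 = [0x4b, 0xd4, 0x2d, 0x8f]
t1 = [0x2d, 0xc8, 0x8f, 0x88]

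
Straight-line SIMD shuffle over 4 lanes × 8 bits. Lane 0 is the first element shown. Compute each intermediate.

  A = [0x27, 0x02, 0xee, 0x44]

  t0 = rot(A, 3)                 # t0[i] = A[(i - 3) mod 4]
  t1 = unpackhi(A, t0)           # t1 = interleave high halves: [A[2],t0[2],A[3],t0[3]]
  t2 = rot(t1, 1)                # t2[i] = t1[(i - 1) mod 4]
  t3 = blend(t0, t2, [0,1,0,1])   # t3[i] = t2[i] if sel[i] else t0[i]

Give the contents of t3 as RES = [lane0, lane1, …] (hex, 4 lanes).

  t0: 02 ee 44 27
  t1: ee 44 44 27
  t2: 27 ee 44 44
  t3: 02 ee 44 44

RES = [ 0x02  0xee  0x44  0x44 ]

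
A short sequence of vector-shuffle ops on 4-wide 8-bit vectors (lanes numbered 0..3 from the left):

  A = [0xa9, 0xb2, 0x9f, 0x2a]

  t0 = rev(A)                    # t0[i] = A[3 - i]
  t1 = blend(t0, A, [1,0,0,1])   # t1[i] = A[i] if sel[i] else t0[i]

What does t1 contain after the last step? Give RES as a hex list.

t0 = [0x2a, 0x9f, 0xb2, 0xa9]
t1 = [0xa9, 0x9f, 0xb2, 0x2a]

RES = [0xa9, 0x9f, 0xb2, 0x2a]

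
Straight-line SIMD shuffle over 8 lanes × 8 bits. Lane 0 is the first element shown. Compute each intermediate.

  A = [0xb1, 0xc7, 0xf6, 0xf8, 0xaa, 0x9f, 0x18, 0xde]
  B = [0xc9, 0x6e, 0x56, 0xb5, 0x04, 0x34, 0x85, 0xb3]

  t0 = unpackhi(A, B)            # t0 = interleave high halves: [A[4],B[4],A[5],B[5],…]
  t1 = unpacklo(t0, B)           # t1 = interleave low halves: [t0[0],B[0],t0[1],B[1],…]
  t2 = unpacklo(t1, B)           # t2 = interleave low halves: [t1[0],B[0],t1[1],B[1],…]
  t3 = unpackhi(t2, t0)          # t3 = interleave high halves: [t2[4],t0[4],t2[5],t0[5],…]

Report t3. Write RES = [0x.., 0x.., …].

RES = [ 0x04  0x18  0x56  0x85  0x6e  0xde  0xb5  0xb3 ]

  t0: aa 04 9f 34 18 85 de b3
  t1: aa c9 04 6e 9f 56 34 b5
  t2: aa c9 c9 6e 04 56 6e b5
  t3: 04 18 56 85 6e de b5 b3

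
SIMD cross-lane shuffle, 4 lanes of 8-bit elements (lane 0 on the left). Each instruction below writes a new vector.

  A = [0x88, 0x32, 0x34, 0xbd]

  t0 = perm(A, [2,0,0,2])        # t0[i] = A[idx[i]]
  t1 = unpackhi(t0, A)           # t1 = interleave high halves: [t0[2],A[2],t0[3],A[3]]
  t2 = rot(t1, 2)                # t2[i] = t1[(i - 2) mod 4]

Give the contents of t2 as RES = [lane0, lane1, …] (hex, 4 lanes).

→ t0 |34|88|88|34|
→ t1 |88|34|34|bd|
→ t2 |34|bd|88|34|

RES = [ 0x34  0xbd  0x88  0x34 ]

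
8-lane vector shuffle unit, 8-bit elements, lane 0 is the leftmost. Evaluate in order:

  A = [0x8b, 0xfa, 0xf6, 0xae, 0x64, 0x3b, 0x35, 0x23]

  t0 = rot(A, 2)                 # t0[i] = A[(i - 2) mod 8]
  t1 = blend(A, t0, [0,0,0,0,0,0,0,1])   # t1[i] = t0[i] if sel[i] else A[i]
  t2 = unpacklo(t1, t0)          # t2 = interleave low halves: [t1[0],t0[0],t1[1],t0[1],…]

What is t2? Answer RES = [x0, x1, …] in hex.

RES = [ 0x8b  0x35  0xfa  0x23  0xf6  0x8b  0xae  0xfa ]

t0 = [0x35, 0x23, 0x8b, 0xfa, 0xf6, 0xae, 0x64, 0x3b]
t1 = [0x8b, 0xfa, 0xf6, 0xae, 0x64, 0x3b, 0x35, 0x3b]
t2 = [0x8b, 0x35, 0xfa, 0x23, 0xf6, 0x8b, 0xae, 0xfa]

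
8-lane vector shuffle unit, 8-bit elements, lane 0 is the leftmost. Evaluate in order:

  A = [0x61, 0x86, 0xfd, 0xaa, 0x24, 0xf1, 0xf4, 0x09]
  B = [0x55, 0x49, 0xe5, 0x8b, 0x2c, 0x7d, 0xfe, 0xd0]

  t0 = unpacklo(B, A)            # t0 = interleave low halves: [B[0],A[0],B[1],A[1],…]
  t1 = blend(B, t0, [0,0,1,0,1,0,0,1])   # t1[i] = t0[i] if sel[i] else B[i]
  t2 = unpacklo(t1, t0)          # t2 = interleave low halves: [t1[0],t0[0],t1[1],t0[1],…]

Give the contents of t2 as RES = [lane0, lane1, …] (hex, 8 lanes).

→ t0 |55|61|49|86|e5|fd|8b|aa|
→ t1 |55|49|49|8b|e5|7d|fe|aa|
→ t2 |55|55|49|61|49|49|8b|86|

RES = [ 0x55  0x55  0x49  0x61  0x49  0x49  0x8b  0x86 ]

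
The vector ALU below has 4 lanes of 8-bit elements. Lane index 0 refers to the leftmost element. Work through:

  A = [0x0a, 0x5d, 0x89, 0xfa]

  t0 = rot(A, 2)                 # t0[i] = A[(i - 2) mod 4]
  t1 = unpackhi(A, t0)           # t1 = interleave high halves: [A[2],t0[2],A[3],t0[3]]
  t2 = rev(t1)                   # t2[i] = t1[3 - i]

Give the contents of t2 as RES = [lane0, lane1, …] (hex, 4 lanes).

RES = [0x5d, 0xfa, 0x0a, 0x89]

t0 = [0x89, 0xfa, 0x0a, 0x5d]
t1 = [0x89, 0x0a, 0xfa, 0x5d]
t2 = [0x5d, 0xfa, 0x0a, 0x89]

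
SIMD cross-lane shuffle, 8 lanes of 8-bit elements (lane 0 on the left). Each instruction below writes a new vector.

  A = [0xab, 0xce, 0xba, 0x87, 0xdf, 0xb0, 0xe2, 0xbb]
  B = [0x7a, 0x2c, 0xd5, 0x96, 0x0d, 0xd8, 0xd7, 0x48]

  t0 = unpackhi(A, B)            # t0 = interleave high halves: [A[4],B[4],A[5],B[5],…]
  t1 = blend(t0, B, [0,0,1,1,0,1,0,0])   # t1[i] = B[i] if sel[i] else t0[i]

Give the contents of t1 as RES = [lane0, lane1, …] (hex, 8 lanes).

→ t0 |df|0d|b0|d8|e2|d7|bb|48|
→ t1 |df|0d|d5|96|e2|d8|bb|48|

RES = [0xdf, 0x0d, 0xd5, 0x96, 0xe2, 0xd8, 0xbb, 0x48]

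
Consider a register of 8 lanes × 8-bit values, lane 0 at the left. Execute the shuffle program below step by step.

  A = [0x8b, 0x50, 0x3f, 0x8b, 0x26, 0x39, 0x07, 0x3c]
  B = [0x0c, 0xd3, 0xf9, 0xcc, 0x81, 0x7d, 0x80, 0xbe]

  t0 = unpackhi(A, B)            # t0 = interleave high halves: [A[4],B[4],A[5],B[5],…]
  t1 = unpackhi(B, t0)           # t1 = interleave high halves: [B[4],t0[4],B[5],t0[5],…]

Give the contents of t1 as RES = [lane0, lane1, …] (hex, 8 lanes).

RES = [0x81, 0x07, 0x7d, 0x80, 0x80, 0x3c, 0xbe, 0xbe]

  t0: 26 81 39 7d 07 80 3c be
  t1: 81 07 7d 80 80 3c be be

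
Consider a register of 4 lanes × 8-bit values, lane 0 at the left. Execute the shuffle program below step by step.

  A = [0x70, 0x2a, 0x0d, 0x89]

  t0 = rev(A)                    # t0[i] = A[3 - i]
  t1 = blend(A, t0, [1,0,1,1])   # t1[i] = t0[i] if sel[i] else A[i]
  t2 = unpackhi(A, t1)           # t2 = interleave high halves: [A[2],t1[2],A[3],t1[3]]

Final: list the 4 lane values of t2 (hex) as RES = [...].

→ t0 |89|0d|2a|70|
→ t1 |89|2a|2a|70|
→ t2 |0d|2a|89|70|

RES = [ 0x0d  0x2a  0x89  0x70 ]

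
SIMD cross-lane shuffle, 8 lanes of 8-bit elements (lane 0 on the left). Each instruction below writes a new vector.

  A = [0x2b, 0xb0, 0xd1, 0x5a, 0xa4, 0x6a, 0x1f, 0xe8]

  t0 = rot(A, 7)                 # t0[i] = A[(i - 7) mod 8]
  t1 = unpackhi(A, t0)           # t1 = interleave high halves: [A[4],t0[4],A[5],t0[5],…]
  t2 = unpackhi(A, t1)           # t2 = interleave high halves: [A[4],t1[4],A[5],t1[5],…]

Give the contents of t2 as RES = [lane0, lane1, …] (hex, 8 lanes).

RES = [ 0xa4  0x1f  0x6a  0xe8  0x1f  0xe8  0xe8  0x2b ]

t0 = [0xb0, 0xd1, 0x5a, 0xa4, 0x6a, 0x1f, 0xe8, 0x2b]
t1 = [0xa4, 0x6a, 0x6a, 0x1f, 0x1f, 0xe8, 0xe8, 0x2b]
t2 = [0xa4, 0x1f, 0x6a, 0xe8, 0x1f, 0xe8, 0xe8, 0x2b]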